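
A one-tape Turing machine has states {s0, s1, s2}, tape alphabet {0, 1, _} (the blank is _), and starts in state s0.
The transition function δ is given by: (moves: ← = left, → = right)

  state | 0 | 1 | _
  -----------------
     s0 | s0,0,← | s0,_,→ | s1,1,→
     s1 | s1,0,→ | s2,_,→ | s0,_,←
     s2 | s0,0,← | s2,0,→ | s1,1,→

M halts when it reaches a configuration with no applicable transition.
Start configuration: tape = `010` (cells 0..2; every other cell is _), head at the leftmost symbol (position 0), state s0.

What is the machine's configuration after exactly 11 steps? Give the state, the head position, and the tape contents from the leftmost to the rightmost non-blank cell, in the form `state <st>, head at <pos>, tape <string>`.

state s0, head at 1, tape 10_0

state=s0 head=0 tape=_[0]10_   (s0,0)→(s0,0,←)
state=s0 head=-1 tape=[_]010_   (s0,_)→(s1,1,→)
state=s1 head=0 tape=1[0]10_   (s1,0)→(s1,0,→)
state=s1 head=1 tape=10[1]0_   (s1,1)→(s2,_,→)
state=s2 head=2 tape=10_[0]_   (s2,0)→(s0,0,←)
state=s0 head=1 tape=10[_]0_   (s0,_)→(s1,1,→)
state=s1 head=2 tape=101[0]_   (s1,0)→(s1,0,→)
state=s1 head=3 tape=1010[_]   (s1,_)→(s0,_,←)
state=s0 head=2 tape=101[0]_   (s0,0)→(s0,0,←)
state=s0 head=1 tape=10[1]0_   (s0,1)→(s0,_,→)
state=s0 head=2 tape=10_[0]_   (s0,0)→(s0,0,←)
state=s0 head=1 tape=10[_]0_
After 11 steps: state s0, head at 1, tape 10_0.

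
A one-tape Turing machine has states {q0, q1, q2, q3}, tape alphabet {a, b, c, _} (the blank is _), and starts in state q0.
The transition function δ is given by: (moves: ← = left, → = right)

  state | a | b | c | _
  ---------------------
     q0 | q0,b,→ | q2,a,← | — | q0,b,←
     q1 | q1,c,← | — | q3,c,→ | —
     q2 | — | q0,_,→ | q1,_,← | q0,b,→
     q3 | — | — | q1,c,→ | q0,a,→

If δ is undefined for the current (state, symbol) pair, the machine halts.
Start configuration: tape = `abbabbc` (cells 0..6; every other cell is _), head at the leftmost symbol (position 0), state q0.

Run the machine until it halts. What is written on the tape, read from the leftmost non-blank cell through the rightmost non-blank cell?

state=q0 head=0 tape=[a]bbabbc   (q0,a)→(q0,b,→)
state=q0 head=1 tape=b[b]babbc   (q0,b)→(q2,a,←)
state=q2 head=0 tape=[b]ababbc   (q2,b)→(q0,_,→)
state=q0 head=1 tape=_[a]babbc   (q0,a)→(q0,b,→)
state=q0 head=2 tape=_b[b]abbc   (q0,b)→(q2,a,←)
state=q2 head=1 tape=_[b]aabbc   (q2,b)→(q0,_,→)
state=q0 head=2 tape=__[a]abbc   (q0,a)→(q0,b,→)
state=q0 head=3 tape=__b[a]bbc   (q0,a)→(q0,b,→)
state=q0 head=4 tape=__bb[b]bc   (q0,b)→(q2,a,←)
state=q2 head=3 tape=__b[b]abc   (q2,b)→(q0,_,→)
state=q0 head=4 tape=__b_[a]bc   (q0,a)→(q0,b,→)
state=q0 head=5 tape=__b_b[b]c   (q0,b)→(q2,a,←)
state=q2 head=4 tape=__b_[b]ac   (q2,b)→(q0,_,→)
state=q0 head=5 tape=__b__[a]c   (q0,a)→(q0,b,→)
state=q0 head=6 tape=__b__b[c]
The non-blank tape span at halt is b__bc.

b__bc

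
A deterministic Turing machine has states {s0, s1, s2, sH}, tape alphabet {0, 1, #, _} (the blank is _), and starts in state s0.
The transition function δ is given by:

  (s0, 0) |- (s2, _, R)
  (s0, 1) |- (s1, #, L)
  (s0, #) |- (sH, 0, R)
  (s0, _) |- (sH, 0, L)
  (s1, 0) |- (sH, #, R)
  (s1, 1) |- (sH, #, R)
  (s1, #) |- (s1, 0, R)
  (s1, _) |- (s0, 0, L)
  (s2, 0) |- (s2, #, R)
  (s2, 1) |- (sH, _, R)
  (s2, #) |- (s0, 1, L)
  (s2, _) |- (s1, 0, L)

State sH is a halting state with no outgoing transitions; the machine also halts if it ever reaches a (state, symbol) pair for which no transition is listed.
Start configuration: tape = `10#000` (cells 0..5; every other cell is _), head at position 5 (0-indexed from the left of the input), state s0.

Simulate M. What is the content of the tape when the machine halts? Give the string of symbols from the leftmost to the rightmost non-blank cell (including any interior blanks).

10#0_#0#

state=s0 head=5 tape=10#00[0]___   (s0,0)→(s2,_,R)
state=s2 head=6 tape=10#00_[_]__   (s2,_)→(s1,0,L)
state=s1 head=5 tape=10#00[_]0__   (s1,_)→(s0,0,L)
state=s0 head=4 tape=10#0[0]00__   (s0,0)→(s2,_,R)
state=s2 head=5 tape=10#0_[0]0__   (s2,0)→(s2,#,R)
state=s2 head=6 tape=10#0_#[0]__   (s2,0)→(s2,#,R)
state=s2 head=7 tape=10#0_##[_]_   (s2,_)→(s1,0,L)
state=s1 head=6 tape=10#0_#[#]0_   (s1,#)→(s1,0,R)
state=s1 head=7 tape=10#0_#0[0]_   (s1,0)→(sH,#,R)
state=sH head=8 tape=10#0_#0#[_]
The non-blank tape span at halt is 10#0_#0#.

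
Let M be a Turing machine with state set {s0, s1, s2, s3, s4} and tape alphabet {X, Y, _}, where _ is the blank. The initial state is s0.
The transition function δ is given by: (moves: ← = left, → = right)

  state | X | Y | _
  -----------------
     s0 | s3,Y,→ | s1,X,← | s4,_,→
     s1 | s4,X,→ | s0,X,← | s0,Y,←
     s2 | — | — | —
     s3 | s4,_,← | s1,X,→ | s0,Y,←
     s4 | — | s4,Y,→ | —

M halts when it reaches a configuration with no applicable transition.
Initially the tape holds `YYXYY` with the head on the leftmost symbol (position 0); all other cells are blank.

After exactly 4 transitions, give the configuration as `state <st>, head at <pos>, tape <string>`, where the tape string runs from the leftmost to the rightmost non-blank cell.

state=s0 head=0 tape=__[Y]YXYY   (s0,Y)→(s1,X,←)
state=s1 head=-1 tape=_[_]XYXYY   (s1,_)→(s0,Y,←)
state=s0 head=-2 tape=[_]YXYXYY   (s0,_)→(s4,_,→)
state=s4 head=-1 tape=_[Y]XYXYY   (s4,Y)→(s4,Y,→)
state=s4 head=0 tape=_Y[X]YXYY
After 4 steps: state s4, head at 0, tape YXYXYY.

state s4, head at 0, tape YXYXYY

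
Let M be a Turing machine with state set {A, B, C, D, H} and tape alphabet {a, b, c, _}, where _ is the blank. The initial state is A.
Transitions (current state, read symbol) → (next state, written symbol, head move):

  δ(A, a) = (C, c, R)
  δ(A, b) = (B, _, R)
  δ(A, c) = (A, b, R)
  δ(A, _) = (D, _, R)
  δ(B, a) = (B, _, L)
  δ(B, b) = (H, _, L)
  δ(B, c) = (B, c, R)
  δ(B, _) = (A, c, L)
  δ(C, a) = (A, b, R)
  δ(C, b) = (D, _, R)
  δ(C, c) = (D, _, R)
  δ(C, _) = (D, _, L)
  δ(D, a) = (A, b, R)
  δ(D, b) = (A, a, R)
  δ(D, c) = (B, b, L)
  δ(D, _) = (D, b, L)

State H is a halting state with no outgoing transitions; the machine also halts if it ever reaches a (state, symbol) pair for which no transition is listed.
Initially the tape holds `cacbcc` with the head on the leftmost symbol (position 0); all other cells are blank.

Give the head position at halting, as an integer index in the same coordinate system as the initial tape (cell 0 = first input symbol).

6

state=A head=0 tape=[c]acbcc__   (A,c)→(A,b,R)
state=A head=1 tape=b[a]cbcc__   (A,a)→(C,c,R)
state=C head=2 tape=bc[c]bcc__   (C,c)→(D,_,R)
state=D head=3 tape=bc_[b]cc__   (D,b)→(A,a,R)
state=A head=4 tape=bc_a[c]c__   (A,c)→(A,b,R)
state=A head=5 tape=bc_ab[c]__   (A,c)→(A,b,R)
state=A head=6 tape=bc_abb[_]_   (A,_)→(D,_,R)
state=D head=7 tape=bc_abb_[_]   (D,_)→(D,b,L)
state=D head=6 tape=bc_abb[_]b   (D,_)→(D,b,L)
state=D head=5 tape=bc_ab[b]bb   (D,b)→(A,a,R)
state=A head=6 tape=bc_aba[b]b   (A,b)→(B,_,R)
state=B head=7 tape=bc_aba_[b]   (B,b)→(H,_,L)
state=H head=6 tape=bc_aba[_]_
At halt the head is at cell 6.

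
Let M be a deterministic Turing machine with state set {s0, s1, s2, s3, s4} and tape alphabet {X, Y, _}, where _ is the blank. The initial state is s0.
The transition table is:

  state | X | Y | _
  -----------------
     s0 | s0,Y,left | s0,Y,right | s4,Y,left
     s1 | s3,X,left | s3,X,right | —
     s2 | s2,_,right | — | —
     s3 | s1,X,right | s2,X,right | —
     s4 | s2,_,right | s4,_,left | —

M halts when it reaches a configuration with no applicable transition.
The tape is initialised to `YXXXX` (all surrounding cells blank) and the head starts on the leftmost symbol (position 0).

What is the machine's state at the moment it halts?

s4

s0 | _[Y]XXXX_   read Y → write Y, move right, go to s0
s0 | _Y[X]XXX_   read X → write Y, move left, go to s0
s0 | _[Y]YXXX_   read Y → write Y, move right, go to s0
s0 | _Y[Y]XXX_   read Y → write Y, move right, go to s0
s0 | _YY[X]XX_   read X → write Y, move left, go to s0
s0 | _Y[Y]YXX_   read Y → write Y, move right, go to s0
s0 | _YY[Y]XX_   read Y → write Y, move right, go to s0
s0 | _YYY[X]X_   read X → write Y, move left, go to s0
s0 | _YY[Y]YX_   read Y → write Y, move right, go to s0
s0 | _YYY[Y]X_   read Y → write Y, move right, go to s0
s0 | _YYYY[X]_   read X → write Y, move left, go to s0
s0 | _YYY[Y]Y_   read Y → write Y, move right, go to s0
s0 | _YYYY[Y]_   read Y → write Y, move right, go to s0
s0 | _YYYYY[_]   read _ → write Y, move left, go to s4
s4 | _YYYY[Y]Y   read Y → write _, move left, go to s4
s4 | _YYY[Y]_Y   read Y → write _, move left, go to s4
s4 | _YY[Y]__Y   read Y → write _, move left, go to s4
s4 | _Y[Y]___Y   read Y → write _, move left, go to s4
s4 | _[Y]____Y   read Y → write _, move left, go to s4
s4 | [_]_____Y
No transition is defined for (s4, _); M halts in state s4.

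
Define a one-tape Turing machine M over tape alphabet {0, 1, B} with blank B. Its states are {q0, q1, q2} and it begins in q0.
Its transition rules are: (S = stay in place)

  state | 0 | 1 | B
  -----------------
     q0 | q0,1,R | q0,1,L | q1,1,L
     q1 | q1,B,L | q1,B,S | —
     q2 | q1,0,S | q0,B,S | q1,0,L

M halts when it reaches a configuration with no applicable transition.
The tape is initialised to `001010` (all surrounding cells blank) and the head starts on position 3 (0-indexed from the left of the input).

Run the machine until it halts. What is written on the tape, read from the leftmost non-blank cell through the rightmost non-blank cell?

1111110

q0 | BB001[0]10   read 0 → write 1, move R, go to q0
q0 | BB0011[1]0   read 1 → write 1, move L, go to q0
q0 | BB001[1]10   read 1 → write 1, move L, go to q0
q0 | BB00[1]110   read 1 → write 1, move L, go to q0
q0 | BB0[0]1110   read 0 → write 1, move R, go to q0
q0 | BB01[1]110   read 1 → write 1, move L, go to q0
q0 | BB0[1]1110   read 1 → write 1, move L, go to q0
q0 | BB[0]11110   read 0 → write 1, move R, go to q0
q0 | BB1[1]1110   read 1 → write 1, move L, go to q0
q0 | BB[1]11110   read 1 → write 1, move L, go to q0
q0 | B[B]111110   read B → write 1, move L, go to q1
q1 | [B]1111110
The non-blank tape span at halt is 1111110.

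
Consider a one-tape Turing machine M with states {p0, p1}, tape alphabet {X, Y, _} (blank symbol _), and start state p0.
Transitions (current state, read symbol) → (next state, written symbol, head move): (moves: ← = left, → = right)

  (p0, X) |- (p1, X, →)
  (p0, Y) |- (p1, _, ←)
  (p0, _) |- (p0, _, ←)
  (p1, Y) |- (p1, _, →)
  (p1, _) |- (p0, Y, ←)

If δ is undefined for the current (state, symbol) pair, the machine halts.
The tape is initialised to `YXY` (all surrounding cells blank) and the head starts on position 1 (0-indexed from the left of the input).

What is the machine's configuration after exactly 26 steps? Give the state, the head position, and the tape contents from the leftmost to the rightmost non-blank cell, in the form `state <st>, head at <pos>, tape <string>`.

state p0, head at 3, tape YX___Y

p0 | Y[X]Y___   read X → write X, move →, go to p1
p1 | YX[Y]___   read Y → write _, move →, go to p1
p1 | YX_[_]__   read _ → write Y, move ←, go to p0
p0 | YX[_]Y__   read _ → write _, move ←, go to p0
p0 | Y[X]_Y__   read X → write X, move →, go to p1
p1 | YX[_]Y__   read _ → write Y, move ←, go to p0
p0 | Y[X]YY__   read X → write X, move →, go to p1
p1 | YX[Y]Y__   read Y → write _, move →, go to p1
p1 | YX_[Y]__   read Y → write _, move →, go to p1
p1 | YX__[_]_   read _ → write Y, move ←, go to p0
p0 | YX_[_]Y_   read _ → write _, move ←, go to p0
p0 | YX[_]_Y_   read _ → write _, move ←, go to p0
p0 | Y[X]__Y_   read X → write X, move →, go to p1
p1 | YX[_]_Y_   read _ → write Y, move ←, go to p0
p0 | Y[X]Y_Y_   read X → write X, move →, go to p1
p1 | YX[Y]_Y_   read Y → write _, move →, go to p1
p1 | YX_[_]Y_   read _ → write Y, move ←, go to p0
p0 | YX[_]YY_   read _ → write _, move ←, go to p0
p0 | Y[X]_YY_   read X → write X, move →, go to p1
p1 | YX[_]YY_   read _ → write Y, move ←, go to p0
p0 | Y[X]YYY_   read X → write X, move →, go to p1
p1 | YX[Y]YY_   read Y → write _, move →, go to p1
p1 | YX_[Y]Y_   read Y → write _, move →, go to p1
p1 | YX__[Y]_   read Y → write _, move →, go to p1
p1 | YX___[_]   read _ → write Y, move ←, go to p0
p0 | YX__[_]Y   read _ → write _, move ←, go to p0
p0 | YX_[_]_Y
After 26 steps: state p0, head at 3, tape YX___Y.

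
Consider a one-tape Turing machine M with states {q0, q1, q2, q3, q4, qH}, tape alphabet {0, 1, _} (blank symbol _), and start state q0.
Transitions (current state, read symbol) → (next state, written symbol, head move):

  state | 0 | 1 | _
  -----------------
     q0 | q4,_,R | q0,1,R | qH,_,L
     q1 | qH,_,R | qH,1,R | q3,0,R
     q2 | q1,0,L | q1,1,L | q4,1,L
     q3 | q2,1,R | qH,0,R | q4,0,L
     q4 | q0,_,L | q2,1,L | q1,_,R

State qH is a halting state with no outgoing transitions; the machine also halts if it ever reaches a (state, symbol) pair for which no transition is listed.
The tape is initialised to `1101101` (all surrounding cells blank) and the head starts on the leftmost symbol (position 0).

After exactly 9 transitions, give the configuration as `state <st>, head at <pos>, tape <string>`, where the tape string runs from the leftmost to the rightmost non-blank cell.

state qH, head at 1, tape 00111101

q0 | _[1]101101   read 1 → write 1, move R, go to q0
q0 | _1[1]01101   read 1 → write 1, move R, go to q0
q0 | _11[0]1101   read 0 → write _, move R, go to q4
q4 | _11_[1]101   read 1 → write 1, move L, go to q2
q2 | _11[_]1101   read _ → write 1, move L, go to q4
q4 | _1[1]11101   read 1 → write 1, move L, go to q2
q2 | _[1]111101   read 1 → write 1, move L, go to q1
q1 | [_]1111101   read _ → write 0, move R, go to q3
q3 | 0[1]111101   read 1 → write 0, move R, go to qH
qH | 00[1]11101
After 9 steps: state qH, head at 1, tape 00111101.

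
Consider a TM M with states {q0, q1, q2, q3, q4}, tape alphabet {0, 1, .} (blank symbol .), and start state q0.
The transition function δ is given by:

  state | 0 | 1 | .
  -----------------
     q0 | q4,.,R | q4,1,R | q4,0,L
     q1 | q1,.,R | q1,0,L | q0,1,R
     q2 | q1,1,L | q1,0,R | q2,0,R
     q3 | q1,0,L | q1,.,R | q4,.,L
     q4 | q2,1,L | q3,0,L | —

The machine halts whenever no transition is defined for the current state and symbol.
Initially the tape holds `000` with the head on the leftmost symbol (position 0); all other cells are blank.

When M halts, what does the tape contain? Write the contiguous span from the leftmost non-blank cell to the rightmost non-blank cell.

1..1....00

state=q0 head=0 tape=.[0]00......   (q0,0)→(q4,.,R)
state=q4 head=1 tape=..[0]0......   (q4,0)→(q2,1,L)
state=q2 head=0 tape=.[.]10......   (q2,.)→(q2,0,R)
state=q2 head=1 tape=.0[1]0......   (q2,1)→(q1,0,R)
state=q1 head=2 tape=.00[0]......   (q1,0)→(q1,.,R)
state=q1 head=3 tape=.00.[.].....   (q1,.)→(q0,1,R)
state=q0 head=4 tape=.00.1[.]....   (q0,.)→(q4,0,L)
state=q4 head=3 tape=.00.[1]0....   (q4,1)→(q3,0,L)
state=q3 head=2 tape=.00[.]00....   (q3,.)→(q4,.,L)
state=q4 head=1 tape=.0[0].00....   (q4,0)→(q2,1,L)
state=q2 head=0 tape=.[0]1.00....   (q2,0)→(q1,1,L)
state=q1 head=-1 tape=[.]11.00....   (q1,.)→(q0,1,R)
state=q0 head=0 tape=1[1]1.00....   (q0,1)→(q4,1,R)
state=q4 head=1 tape=11[1].00....   (q4,1)→(q3,0,L)
state=q3 head=0 tape=1[1]0.00....   (q3,1)→(q1,.,R)
state=q1 head=1 tape=1.[0].00....   (q1,0)→(q1,.,R)
state=q1 head=2 tape=1..[.]00....   (q1,.)→(q0,1,R)
state=q0 head=3 tape=1..1[0]0....   (q0,0)→(q4,.,R)
state=q4 head=4 tape=1..1.[0]....   (q4,0)→(q2,1,L)
state=q2 head=3 tape=1..1[.]1....   (q2,.)→(q2,0,R)
state=q2 head=4 tape=1..10[1]....   (q2,1)→(q1,0,R)
state=q1 head=5 tape=1..100[.]...   (q1,.)→(q0,1,R)
state=q0 head=6 tape=1..1001[.]..   (q0,.)→(q4,0,L)
state=q4 head=5 tape=1..100[1]0..   (q4,1)→(q3,0,L)
state=q3 head=4 tape=1..10[0]00..   (q3,0)→(q1,0,L)
state=q1 head=3 tape=1..1[0]000..   (q1,0)→(q1,.,R)
state=q1 head=4 tape=1..1.[0]00..   (q1,0)→(q1,.,R)
state=q1 head=5 tape=1..1..[0]0..   (q1,0)→(q1,.,R)
state=q1 head=6 tape=1..1...[0]..   (q1,0)→(q1,.,R)
state=q1 head=7 tape=1..1....[.].   (q1,.)→(q0,1,R)
state=q0 head=8 tape=1..1....1[.]   (q0,.)→(q4,0,L)
state=q4 head=7 tape=1..1....[1]0   (q4,1)→(q3,0,L)
state=q3 head=6 tape=1..1...[.]00   (q3,.)→(q4,.,L)
state=q4 head=5 tape=1..1..[.].00
The non-blank tape span at halt is 1..1....00.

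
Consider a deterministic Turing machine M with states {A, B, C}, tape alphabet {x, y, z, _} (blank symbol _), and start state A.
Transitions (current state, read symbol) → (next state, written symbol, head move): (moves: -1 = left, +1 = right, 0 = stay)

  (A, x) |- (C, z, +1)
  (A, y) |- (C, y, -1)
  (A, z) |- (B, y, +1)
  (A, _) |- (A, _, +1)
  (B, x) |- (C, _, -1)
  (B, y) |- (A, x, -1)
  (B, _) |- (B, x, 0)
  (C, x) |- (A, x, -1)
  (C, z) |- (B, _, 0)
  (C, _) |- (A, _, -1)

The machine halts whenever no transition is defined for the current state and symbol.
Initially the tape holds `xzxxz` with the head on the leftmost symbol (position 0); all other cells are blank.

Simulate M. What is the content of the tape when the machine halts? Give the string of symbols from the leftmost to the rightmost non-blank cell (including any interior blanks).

A | __[x]zxxz   read x → write z, move +1, go to C
C | __z[z]xxz   read z → write _, move 0, go to B
B | __z[_]xxz   read _ → write x, move 0, go to B
B | __z[x]xxz   read x → write _, move -1, go to C
C | __[z]_xxz   read z → write _, move 0, go to B
B | __[_]_xxz   read _ → write x, move 0, go to B
B | __[x]_xxz   read x → write _, move -1, go to C
C | _[_]__xxz   read _ → write _, move -1, go to A
A | [_]___xxz   read _ → write _, move +1, go to A
A | _[_]__xxz   read _ → write _, move +1, go to A
A | __[_]_xxz   read _ → write _, move +1, go to A
A | ___[_]xxz   read _ → write _, move +1, go to A
A | ____[x]xz   read x → write z, move +1, go to C
C | ____z[x]z   read x → write x, move -1, go to A
A | ____[z]xz   read z → write y, move +1, go to B
B | ____y[x]z   read x → write _, move -1, go to C
C | ____[y]_z
The non-blank tape span at halt is y_z.

y_z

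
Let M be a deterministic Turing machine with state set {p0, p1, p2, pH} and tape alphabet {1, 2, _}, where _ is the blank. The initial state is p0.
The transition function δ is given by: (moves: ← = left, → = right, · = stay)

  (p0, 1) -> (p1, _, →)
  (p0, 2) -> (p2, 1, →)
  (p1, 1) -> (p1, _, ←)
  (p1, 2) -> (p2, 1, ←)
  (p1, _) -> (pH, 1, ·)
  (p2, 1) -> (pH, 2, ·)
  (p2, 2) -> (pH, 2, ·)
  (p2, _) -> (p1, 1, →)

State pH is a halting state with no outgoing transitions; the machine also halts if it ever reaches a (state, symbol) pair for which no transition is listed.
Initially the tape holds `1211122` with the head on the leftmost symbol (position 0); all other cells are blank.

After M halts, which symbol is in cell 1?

p0 | _[1]211122   read 1 → write _, move →, go to p1
p1 | __[2]11122   read 2 → write 1, move ←, go to p2
p2 | _[_]111122   read _ → write 1, move →, go to p1
p1 | _1[1]11122   read 1 → write _, move ←, go to p1
p1 | _[1]_11122   read 1 → write _, move ←, go to p1
p1 | [_]__11122   read _ → write 1, move ·, go to pH
pH | [1]__11122
Cell 1 holds _ when M halts.

_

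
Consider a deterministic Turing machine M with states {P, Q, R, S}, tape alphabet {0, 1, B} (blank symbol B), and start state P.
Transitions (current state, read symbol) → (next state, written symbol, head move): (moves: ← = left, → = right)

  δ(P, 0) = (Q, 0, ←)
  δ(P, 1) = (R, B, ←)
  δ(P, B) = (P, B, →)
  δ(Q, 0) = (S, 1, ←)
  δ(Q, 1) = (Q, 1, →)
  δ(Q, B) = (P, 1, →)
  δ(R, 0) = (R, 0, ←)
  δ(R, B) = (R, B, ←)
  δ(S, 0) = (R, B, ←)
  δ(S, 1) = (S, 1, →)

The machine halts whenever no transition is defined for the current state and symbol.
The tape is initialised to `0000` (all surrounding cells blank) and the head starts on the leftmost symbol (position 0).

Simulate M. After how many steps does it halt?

P | B[0]000   read 0 → write 0, move ←, go to Q
Q | [B]0000   read B → write 1, move →, go to P
P | 1[0]000   read 0 → write 0, move ←, go to Q
Q | [1]0000   read 1 → write 1, move →, go to Q
Q | 1[0]000   read 0 → write 1, move ←, go to S
S | [1]1000   read 1 → write 1, move →, go to S
S | 1[1]000   read 1 → write 1, move →, go to S
S | 11[0]00   read 0 → write B, move ←, go to R
R | 1[1]B00
M halts after 8 transitions.

8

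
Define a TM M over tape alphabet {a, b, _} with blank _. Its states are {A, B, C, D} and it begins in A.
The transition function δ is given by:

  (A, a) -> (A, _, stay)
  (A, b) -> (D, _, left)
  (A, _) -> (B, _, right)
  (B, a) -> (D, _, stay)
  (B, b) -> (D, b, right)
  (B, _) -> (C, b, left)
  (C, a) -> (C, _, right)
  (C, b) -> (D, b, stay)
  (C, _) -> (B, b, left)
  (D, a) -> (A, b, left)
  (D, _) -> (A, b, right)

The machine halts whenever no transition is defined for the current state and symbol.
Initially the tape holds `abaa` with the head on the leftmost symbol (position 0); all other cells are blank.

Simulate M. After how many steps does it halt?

18

state=A head=0 tape=[a]baa___   (A,a)→(A,_,stay)
state=A head=0 tape=[_]baa___   (A,_)→(B,_,right)
state=B head=1 tape=_[b]aa___   (B,b)→(D,b,right)
state=D head=2 tape=_b[a]a___   (D,a)→(A,b,left)
state=A head=1 tape=_[b]ba___   (A,b)→(D,_,left)
state=D head=0 tape=[_]_ba___   (D,_)→(A,b,right)
state=A head=1 tape=b[_]ba___   (A,_)→(B,_,right)
state=B head=2 tape=b_[b]a___   (B,b)→(D,b,right)
state=D head=3 tape=b_b[a]___   (D,a)→(A,b,left)
state=A head=2 tape=b_[b]b___   (A,b)→(D,_,left)
state=D head=1 tape=b[_]_b___   (D,_)→(A,b,right)
state=A head=2 tape=bb[_]b___   (A,_)→(B,_,right)
state=B head=3 tape=bb_[b]___   (B,b)→(D,b,right)
state=D head=4 tape=bb_b[_]__   (D,_)→(A,b,right)
state=A head=5 tape=bb_bb[_]_   (A,_)→(B,_,right)
state=B head=6 tape=bb_bb_[_]   (B,_)→(C,b,left)
state=C head=5 tape=bb_bb[_]b   (C,_)→(B,b,left)
state=B head=4 tape=bb_b[b]bb   (B,b)→(D,b,right)
state=D head=5 tape=bb_bb[b]b
M halts after 18 transitions.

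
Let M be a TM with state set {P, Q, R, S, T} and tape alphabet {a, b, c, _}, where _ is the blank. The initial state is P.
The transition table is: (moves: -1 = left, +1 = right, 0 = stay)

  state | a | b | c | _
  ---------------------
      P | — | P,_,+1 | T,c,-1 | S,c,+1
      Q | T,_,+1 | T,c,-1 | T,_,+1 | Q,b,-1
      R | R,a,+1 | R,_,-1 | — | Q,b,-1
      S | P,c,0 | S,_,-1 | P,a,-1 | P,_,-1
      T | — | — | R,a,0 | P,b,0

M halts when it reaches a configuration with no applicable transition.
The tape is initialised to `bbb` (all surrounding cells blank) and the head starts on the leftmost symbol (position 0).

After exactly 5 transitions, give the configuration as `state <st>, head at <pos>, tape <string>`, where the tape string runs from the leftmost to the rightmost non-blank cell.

state P, head at 3, tape c

state=P head=0 tape=[b]bb__   (P,b)→(P,_,+1)
state=P head=1 tape=_[b]b__   (P,b)→(P,_,+1)
state=P head=2 tape=__[b]__   (P,b)→(P,_,+1)
state=P head=3 tape=___[_]_   (P,_)→(S,c,+1)
state=S head=4 tape=___c[_]   (S,_)→(P,_,-1)
state=P head=3 tape=___[c]_
After 5 steps: state P, head at 3, tape c.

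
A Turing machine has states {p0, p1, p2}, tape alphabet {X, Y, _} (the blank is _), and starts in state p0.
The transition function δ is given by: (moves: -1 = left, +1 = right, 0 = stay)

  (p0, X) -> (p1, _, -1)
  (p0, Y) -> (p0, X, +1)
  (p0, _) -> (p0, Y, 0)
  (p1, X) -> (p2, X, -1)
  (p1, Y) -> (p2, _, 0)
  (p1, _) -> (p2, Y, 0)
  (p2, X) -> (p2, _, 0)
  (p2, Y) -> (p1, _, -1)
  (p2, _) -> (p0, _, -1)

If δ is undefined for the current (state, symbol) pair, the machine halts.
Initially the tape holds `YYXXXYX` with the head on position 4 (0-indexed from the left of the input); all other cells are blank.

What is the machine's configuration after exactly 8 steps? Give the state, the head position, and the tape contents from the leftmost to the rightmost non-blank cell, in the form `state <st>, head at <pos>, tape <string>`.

p0 | YYXX[X]YX   read X → write _, move -1, go to p1
p1 | YYX[X]_YX   read X → write X, move -1, go to p2
p2 | YY[X]X_YX   read X → write _, move 0, go to p2
p2 | YY[_]X_YX   read _ → write _, move -1, go to p0
p0 | Y[Y]_X_YX   read Y → write X, move +1, go to p0
p0 | YX[_]X_YX   read _ → write Y, move 0, go to p0
p0 | YX[Y]X_YX   read Y → write X, move +1, go to p0
p0 | YXX[X]_YX   read X → write _, move -1, go to p1
p1 | YX[X]__YX
After 8 steps: state p1, head at 2, tape YXX__YX.

state p1, head at 2, tape YXX__YX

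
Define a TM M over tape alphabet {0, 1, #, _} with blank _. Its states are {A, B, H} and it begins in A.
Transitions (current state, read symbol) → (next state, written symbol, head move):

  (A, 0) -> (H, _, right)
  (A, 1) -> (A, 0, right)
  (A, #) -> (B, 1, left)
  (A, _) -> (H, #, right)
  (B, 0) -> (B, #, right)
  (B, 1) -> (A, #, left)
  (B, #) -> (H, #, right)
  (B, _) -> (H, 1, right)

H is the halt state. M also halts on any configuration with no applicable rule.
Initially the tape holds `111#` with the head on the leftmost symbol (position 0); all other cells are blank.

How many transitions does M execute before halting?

14

A | _[1]11#   read 1 → write 0, move right, go to A
A | _0[1]1#   read 1 → write 0, move right, go to A
A | _00[1]#   read 1 → write 0, move right, go to A
A | _000[#]   read # → write 1, move left, go to B
B | _00[0]1   read 0 → write #, move right, go to B
B | _00#[1]   read 1 → write #, move left, go to A
A | _00[#]#   read # → write 1, move left, go to B
B | _0[0]1#   read 0 → write #, move right, go to B
B | _0#[1]#   read 1 → write #, move left, go to A
A | _0[#]##   read # → write 1, move left, go to B
B | _[0]1##   read 0 → write #, move right, go to B
B | _#[1]##   read 1 → write #, move left, go to A
A | _[#]###   read # → write 1, move left, go to B
B | [_]1###   read _ → write 1, move right, go to H
H | 1[1]###
M halts after 14 transitions.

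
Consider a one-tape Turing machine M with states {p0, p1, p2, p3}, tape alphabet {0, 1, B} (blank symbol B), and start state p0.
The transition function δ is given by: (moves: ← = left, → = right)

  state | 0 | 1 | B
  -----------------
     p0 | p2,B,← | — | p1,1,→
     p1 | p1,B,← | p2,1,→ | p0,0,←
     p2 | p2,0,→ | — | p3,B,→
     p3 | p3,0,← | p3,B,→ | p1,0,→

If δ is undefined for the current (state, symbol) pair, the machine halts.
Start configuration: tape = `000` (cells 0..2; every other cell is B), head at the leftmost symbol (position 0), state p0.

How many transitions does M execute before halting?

p0 | BB[0]00   read 0 → write B, move ←, go to p2
p2 | B[B]B00   read B → write B, move →, go to p3
p3 | BB[B]00   read B → write 0, move →, go to p1
p1 | BB0[0]0   read 0 → write B, move ←, go to p1
p1 | BB[0]B0   read 0 → write B, move ←, go to p1
p1 | B[B]BB0   read B → write 0, move ←, go to p0
p0 | [B]0BB0   read B → write 1, move →, go to p1
p1 | 1[0]BB0   read 0 → write B, move ←, go to p1
p1 | [1]BBB0   read 1 → write 1, move →, go to p2
p2 | 1[B]BB0   read B → write B, move →, go to p3
p3 | 1B[B]B0   read B → write 0, move →, go to p1
p1 | 1B0[B]0   read B → write 0, move ←, go to p0
p0 | 1B[0]00   read 0 → write B, move ←, go to p2
p2 | 1[B]B00   read B → write B, move →, go to p3
p3 | 1B[B]00   read B → write 0, move →, go to p1
p1 | 1B0[0]0   read 0 → write B, move ←, go to p1
p1 | 1B[0]B0   read 0 → write B, move ←, go to p1
p1 | 1[B]BB0   read B → write 0, move ←, go to p0
p0 | [1]0BB0
M halts after 18 transitions.

18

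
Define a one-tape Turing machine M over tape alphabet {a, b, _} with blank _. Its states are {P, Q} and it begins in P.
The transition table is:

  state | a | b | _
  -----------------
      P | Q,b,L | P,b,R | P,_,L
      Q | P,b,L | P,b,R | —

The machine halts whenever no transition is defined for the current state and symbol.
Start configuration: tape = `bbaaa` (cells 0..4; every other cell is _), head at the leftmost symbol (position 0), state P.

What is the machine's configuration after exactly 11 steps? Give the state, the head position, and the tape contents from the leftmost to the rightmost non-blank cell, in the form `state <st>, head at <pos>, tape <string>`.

state=P head=0 tape=[b]baaa_   (P,b)→(P,b,R)
state=P head=1 tape=b[b]aaa_   (P,b)→(P,b,R)
state=P head=2 tape=bb[a]aa_   (P,a)→(Q,b,L)
state=Q head=1 tape=b[b]baa_   (Q,b)→(P,b,R)
state=P head=2 tape=bb[b]aa_   (P,b)→(P,b,R)
state=P head=3 tape=bbb[a]a_   (P,a)→(Q,b,L)
state=Q head=2 tape=bb[b]ba_   (Q,b)→(P,b,R)
state=P head=3 tape=bbb[b]a_   (P,b)→(P,b,R)
state=P head=4 tape=bbbb[a]_   (P,a)→(Q,b,L)
state=Q head=3 tape=bbb[b]b_   (Q,b)→(P,b,R)
state=P head=4 tape=bbbb[b]_   (P,b)→(P,b,R)
state=P head=5 tape=bbbbb[_]
After 11 steps: state P, head at 5, tape bbbbb.

state P, head at 5, tape bbbbb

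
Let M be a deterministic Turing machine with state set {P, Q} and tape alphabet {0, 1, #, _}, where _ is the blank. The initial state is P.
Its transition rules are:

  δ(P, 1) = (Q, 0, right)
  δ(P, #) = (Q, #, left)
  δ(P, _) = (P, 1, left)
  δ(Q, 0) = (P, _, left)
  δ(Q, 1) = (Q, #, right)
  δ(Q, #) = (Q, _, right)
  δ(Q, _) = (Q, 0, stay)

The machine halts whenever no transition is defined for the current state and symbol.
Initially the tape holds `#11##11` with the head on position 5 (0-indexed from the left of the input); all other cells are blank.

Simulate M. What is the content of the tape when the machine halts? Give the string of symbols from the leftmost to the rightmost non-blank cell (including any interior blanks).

#1011_#

state=P head=5 tape=#11##[1]1_   (P,1)→(Q,0,right)
state=Q head=6 tape=#11##0[1]_   (Q,1)→(Q,#,right)
state=Q head=7 tape=#11##0#[_]   (Q,_)→(Q,0,stay)
state=Q head=7 tape=#11##0#[0]   (Q,0)→(P,_,left)
state=P head=6 tape=#11##0[#]_   (P,#)→(Q,#,left)
state=Q head=5 tape=#11##[0]#_   (Q,0)→(P,_,left)
state=P head=4 tape=#11#[#]_#_   (P,#)→(Q,#,left)
state=Q head=3 tape=#11[#]#_#_   (Q,#)→(Q,_,right)
state=Q head=4 tape=#11_[#]_#_   (Q,#)→(Q,_,right)
state=Q head=5 tape=#11__[_]#_   (Q,_)→(Q,0,stay)
state=Q head=5 tape=#11__[0]#_   (Q,0)→(P,_,left)
state=P head=4 tape=#11_[_]_#_   (P,_)→(P,1,left)
state=P head=3 tape=#11[_]1_#_   (P,_)→(P,1,left)
state=P head=2 tape=#1[1]11_#_   (P,1)→(Q,0,right)
state=Q head=3 tape=#10[1]1_#_   (Q,1)→(Q,#,right)
state=Q head=4 tape=#10#[1]_#_   (Q,1)→(Q,#,right)
state=Q head=5 tape=#10##[_]#_   (Q,_)→(Q,0,stay)
state=Q head=5 tape=#10##[0]#_   (Q,0)→(P,_,left)
state=P head=4 tape=#10#[#]_#_   (P,#)→(Q,#,left)
state=Q head=3 tape=#10[#]#_#_   (Q,#)→(Q,_,right)
state=Q head=4 tape=#10_[#]_#_   (Q,#)→(Q,_,right)
state=Q head=5 tape=#10__[_]#_   (Q,_)→(Q,0,stay)
state=Q head=5 tape=#10__[0]#_   (Q,0)→(P,_,left)
state=P head=4 tape=#10_[_]_#_   (P,_)→(P,1,left)
state=P head=3 tape=#10[_]1_#_   (P,_)→(P,1,left)
state=P head=2 tape=#1[0]11_#_
The non-blank tape span at halt is #1011_#.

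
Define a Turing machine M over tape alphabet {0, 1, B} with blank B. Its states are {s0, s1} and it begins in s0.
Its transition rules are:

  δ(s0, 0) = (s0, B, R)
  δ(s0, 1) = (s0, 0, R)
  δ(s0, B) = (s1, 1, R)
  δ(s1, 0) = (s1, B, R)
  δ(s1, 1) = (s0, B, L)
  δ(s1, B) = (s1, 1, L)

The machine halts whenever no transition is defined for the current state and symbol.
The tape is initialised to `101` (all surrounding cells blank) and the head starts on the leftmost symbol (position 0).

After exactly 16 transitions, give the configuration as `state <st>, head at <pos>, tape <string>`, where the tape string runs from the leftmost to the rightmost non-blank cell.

state=s0 head=0 tape=[1]01BBB   (s0,1)→(s0,0,R)
state=s0 head=1 tape=0[0]1BBB   (s0,0)→(s0,B,R)
state=s0 head=2 tape=0B[1]BBB   (s0,1)→(s0,0,R)
state=s0 head=3 tape=0B0[B]BB   (s0,B)→(s1,1,R)
state=s1 head=4 tape=0B01[B]B   (s1,B)→(s1,1,L)
state=s1 head=3 tape=0B0[1]1B   (s1,1)→(s0,B,L)
state=s0 head=2 tape=0B[0]B1B   (s0,0)→(s0,B,R)
state=s0 head=3 tape=0BB[B]1B   (s0,B)→(s1,1,R)
state=s1 head=4 tape=0BB1[1]B   (s1,1)→(s0,B,L)
state=s0 head=3 tape=0BB[1]BB   (s0,1)→(s0,0,R)
state=s0 head=4 tape=0BB0[B]B   (s0,B)→(s1,1,R)
state=s1 head=5 tape=0BB01[B]   (s1,B)→(s1,1,L)
state=s1 head=4 tape=0BB0[1]1   (s1,1)→(s0,B,L)
state=s0 head=3 tape=0BB[0]B1   (s0,0)→(s0,B,R)
state=s0 head=4 tape=0BBB[B]1   (s0,B)→(s1,1,R)
state=s1 head=5 tape=0BBB1[1]   (s1,1)→(s0,B,L)
state=s0 head=4 tape=0BBB[1]B
After 16 steps: state s0, head at 4, tape 0BBB1.

state s0, head at 4, tape 0BBB1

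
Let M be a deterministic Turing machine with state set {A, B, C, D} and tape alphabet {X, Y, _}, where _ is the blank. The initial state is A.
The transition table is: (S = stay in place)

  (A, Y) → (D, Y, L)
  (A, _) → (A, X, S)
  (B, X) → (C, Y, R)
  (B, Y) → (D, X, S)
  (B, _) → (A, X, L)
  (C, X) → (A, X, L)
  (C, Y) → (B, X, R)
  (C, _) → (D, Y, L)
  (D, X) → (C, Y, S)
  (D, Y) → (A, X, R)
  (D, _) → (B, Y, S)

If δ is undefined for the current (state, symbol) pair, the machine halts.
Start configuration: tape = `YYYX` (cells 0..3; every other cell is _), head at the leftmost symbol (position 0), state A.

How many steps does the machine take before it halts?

A | _[Y]YYX__   read Y → write Y, move L, go to D
D | [_]YYYX__   read _ → write Y, move S, go to B
B | [Y]YYYX__   read Y → write X, move S, go to D
D | [X]YYYX__   read X → write Y, move S, go to C
C | [Y]YYYX__   read Y → write X, move R, go to B
B | X[Y]YYX__   read Y → write X, move S, go to D
D | X[X]YYX__   read X → write Y, move S, go to C
C | X[Y]YYX__   read Y → write X, move R, go to B
B | XX[Y]YX__   read Y → write X, move S, go to D
D | XX[X]YX__   read X → write Y, move S, go to C
C | XX[Y]YX__   read Y → write X, move R, go to B
B | XXX[Y]X__   read Y → write X, move S, go to D
D | XXX[X]X__   read X → write Y, move S, go to C
C | XXX[Y]X__   read Y → write X, move R, go to B
B | XXXX[X]__   read X → write Y, move R, go to C
C | XXXXY[_]_   read _ → write Y, move L, go to D
D | XXXX[Y]Y_   read Y → write X, move R, go to A
A | XXXXX[Y]_   read Y → write Y, move L, go to D
D | XXXX[X]Y_   read X → write Y, move S, go to C
C | XXXX[Y]Y_   read Y → write X, move R, go to B
B | XXXXX[Y]_   read Y → write X, move S, go to D
D | XXXXX[X]_   read X → write Y, move S, go to C
C | XXXXX[Y]_   read Y → write X, move R, go to B
B | XXXXXX[_]   read _ → write X, move L, go to A
A | XXXXX[X]X
M halts after 24 transitions.

24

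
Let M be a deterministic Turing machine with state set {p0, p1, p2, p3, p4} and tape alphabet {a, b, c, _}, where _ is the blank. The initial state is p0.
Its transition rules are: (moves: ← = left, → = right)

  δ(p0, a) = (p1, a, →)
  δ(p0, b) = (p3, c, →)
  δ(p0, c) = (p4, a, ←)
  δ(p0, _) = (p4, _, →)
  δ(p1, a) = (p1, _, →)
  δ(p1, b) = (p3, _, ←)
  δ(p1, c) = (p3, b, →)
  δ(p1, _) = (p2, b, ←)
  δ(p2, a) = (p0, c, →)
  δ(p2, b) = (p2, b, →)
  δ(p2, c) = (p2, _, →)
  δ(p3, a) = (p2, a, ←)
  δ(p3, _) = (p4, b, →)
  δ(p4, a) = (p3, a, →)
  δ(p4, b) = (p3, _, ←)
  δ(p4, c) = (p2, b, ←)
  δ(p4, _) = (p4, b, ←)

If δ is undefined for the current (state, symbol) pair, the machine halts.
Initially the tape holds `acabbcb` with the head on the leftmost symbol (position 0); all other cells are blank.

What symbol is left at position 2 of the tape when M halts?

p0 | [a]cabbcb   read a → write a, move →, go to p1
p1 | a[c]abbcb   read c → write b, move →, go to p3
p3 | ab[a]bbcb   read a → write a, move ←, go to p2
p2 | a[b]abbcb   read b → write b, move →, go to p2
p2 | ab[a]bbcb   read a → write c, move →, go to p0
p0 | abc[b]bcb   read b → write c, move →, go to p3
p3 | abcc[b]cb
Cell 2 holds c when M halts.

c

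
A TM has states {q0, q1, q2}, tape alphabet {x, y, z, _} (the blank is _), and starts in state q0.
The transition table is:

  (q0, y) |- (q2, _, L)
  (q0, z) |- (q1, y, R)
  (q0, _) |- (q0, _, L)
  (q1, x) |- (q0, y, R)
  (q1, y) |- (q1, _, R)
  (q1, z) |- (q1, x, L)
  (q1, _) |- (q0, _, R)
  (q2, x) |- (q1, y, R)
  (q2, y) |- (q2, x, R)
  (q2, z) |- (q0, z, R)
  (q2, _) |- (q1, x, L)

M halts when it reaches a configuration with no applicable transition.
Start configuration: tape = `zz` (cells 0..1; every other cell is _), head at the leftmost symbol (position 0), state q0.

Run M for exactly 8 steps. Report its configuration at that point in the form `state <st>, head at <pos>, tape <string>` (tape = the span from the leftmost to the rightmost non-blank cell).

state q0, head at 0, tape x

q0 | _[z]z_   read z → write y, move R, go to q1
q1 | _y[z]_   read z → write x, move L, go to q1
q1 | _[y]x_   read y → write _, move R, go to q1
q1 | __[x]_   read x → write y, move R, go to q0
q0 | __y[_]   read _ → write _, move L, go to q0
q0 | __[y]_   read y → write _, move L, go to q2
q2 | _[_]__   read _ → write x, move L, go to q1
q1 | [_]x__   read _ → write _, move R, go to q0
q0 | _[x]__
After 8 steps: state q0, head at 0, tape x.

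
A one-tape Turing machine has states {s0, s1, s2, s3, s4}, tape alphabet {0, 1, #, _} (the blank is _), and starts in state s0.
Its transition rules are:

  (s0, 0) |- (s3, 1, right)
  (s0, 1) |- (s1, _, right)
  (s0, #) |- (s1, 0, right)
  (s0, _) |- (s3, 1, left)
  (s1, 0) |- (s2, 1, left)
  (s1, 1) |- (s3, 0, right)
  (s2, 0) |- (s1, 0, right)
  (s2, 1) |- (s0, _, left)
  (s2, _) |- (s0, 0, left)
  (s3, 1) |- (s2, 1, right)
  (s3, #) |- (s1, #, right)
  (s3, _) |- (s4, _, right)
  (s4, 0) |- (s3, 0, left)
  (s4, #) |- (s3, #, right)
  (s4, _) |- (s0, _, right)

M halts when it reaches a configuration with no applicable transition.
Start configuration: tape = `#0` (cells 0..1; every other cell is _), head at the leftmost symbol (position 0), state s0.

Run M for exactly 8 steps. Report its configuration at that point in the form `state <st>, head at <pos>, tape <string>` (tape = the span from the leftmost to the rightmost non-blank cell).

state=s0 head=0 tape=[#]0___   (s0,#)→(s1,0,right)
state=s1 head=1 tape=0[0]___   (s1,0)→(s2,1,left)
state=s2 head=0 tape=[0]1___   (s2,0)→(s1,0,right)
state=s1 head=1 tape=0[1]___   (s1,1)→(s3,0,right)
state=s3 head=2 tape=00[_]__   (s3,_)→(s4,_,right)
state=s4 head=3 tape=00_[_]_   (s4,_)→(s0,_,right)
state=s0 head=4 tape=00__[_]   (s0,_)→(s3,1,left)
state=s3 head=3 tape=00_[_]1   (s3,_)→(s4,_,right)
state=s4 head=4 tape=00__[1]
After 8 steps: state s4, head at 4, tape 00__1.

state s4, head at 4, tape 00__1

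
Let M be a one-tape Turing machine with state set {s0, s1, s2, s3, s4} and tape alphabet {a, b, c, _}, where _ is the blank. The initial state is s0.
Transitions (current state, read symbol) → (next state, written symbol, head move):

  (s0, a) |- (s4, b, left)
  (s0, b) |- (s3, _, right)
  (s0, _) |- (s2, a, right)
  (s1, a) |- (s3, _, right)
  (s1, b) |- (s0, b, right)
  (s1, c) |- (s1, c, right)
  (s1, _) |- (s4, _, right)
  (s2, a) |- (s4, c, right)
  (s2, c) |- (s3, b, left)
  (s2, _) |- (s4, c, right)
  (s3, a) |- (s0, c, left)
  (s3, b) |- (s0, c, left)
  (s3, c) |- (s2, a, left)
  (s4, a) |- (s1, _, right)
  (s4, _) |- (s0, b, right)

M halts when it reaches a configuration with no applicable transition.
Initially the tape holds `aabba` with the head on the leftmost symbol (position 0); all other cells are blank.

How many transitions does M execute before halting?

23

state=s0 head=0 tape=_[a]abba   (s0,a)→(s4,b,left)
state=s4 head=-1 tape=[_]babba   (s4,_)→(s0,b,right)
state=s0 head=0 tape=b[b]abba   (s0,b)→(s3,_,right)
state=s3 head=1 tape=b_[a]bba   (s3,a)→(s0,c,left)
state=s0 head=0 tape=b[_]cbba   (s0,_)→(s2,a,right)
state=s2 head=1 tape=ba[c]bba   (s2,c)→(s3,b,left)
state=s3 head=0 tape=b[a]bbba   (s3,a)→(s0,c,left)
state=s0 head=-1 tape=[b]cbbba   (s0,b)→(s3,_,right)
state=s3 head=0 tape=_[c]bbba   (s3,c)→(s2,a,left)
state=s2 head=-1 tape=[_]abbba   (s2,_)→(s4,c,right)
state=s4 head=0 tape=c[a]bbba   (s4,a)→(s1,_,right)
state=s1 head=1 tape=c_[b]bba   (s1,b)→(s0,b,right)
state=s0 head=2 tape=c_b[b]ba   (s0,b)→(s3,_,right)
state=s3 head=3 tape=c_b_[b]a   (s3,b)→(s0,c,left)
state=s0 head=2 tape=c_b[_]ca   (s0,_)→(s2,a,right)
state=s2 head=3 tape=c_ba[c]a   (s2,c)→(s3,b,left)
state=s3 head=2 tape=c_b[a]ba   (s3,a)→(s0,c,left)
state=s0 head=1 tape=c_[b]cba   (s0,b)→(s3,_,right)
state=s3 head=2 tape=c__[c]ba   (s3,c)→(s2,a,left)
state=s2 head=1 tape=c_[_]aba   (s2,_)→(s4,c,right)
state=s4 head=2 tape=c_c[a]ba   (s4,a)→(s1,_,right)
state=s1 head=3 tape=c_c_[b]a   (s1,b)→(s0,b,right)
state=s0 head=4 tape=c_c_b[a]   (s0,a)→(s4,b,left)
state=s4 head=3 tape=c_c_[b]b
M halts after 23 transitions.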